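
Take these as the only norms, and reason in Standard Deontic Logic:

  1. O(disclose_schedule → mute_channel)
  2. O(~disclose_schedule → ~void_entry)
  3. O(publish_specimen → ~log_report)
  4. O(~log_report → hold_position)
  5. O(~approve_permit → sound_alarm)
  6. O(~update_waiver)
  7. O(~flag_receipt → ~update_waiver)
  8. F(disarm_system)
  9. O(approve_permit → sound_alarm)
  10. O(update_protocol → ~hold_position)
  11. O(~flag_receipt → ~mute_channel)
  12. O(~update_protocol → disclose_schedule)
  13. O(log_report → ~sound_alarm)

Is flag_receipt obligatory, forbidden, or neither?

Obligatory

Premises 5 and 9 cover both cases: O(~approve_permit → sound_alarm) and O(approve_permit → sound_alarm). Since ~approve_permit ∨ approve_permit is a tautology, O(sound_alarm) follows.
The contrapositive of premise 13 (O(log_report → ~sound_alarm)) is O(sound_alarm → ~log_report), and O(sound_alarm) is already established, so O(~log_report).
Applying K to premise 4 (O(~log_report → hold_position)) and O(~log_report) yields O(hold_position).
The contrapositive of premise 10 (O(update_protocol → ~hold_position)) is O(hold_position → ~update_protocol), and O(hold_position) is already established, so O(~update_protocol).
Applying K to premise 12 (O(~update_protocol → disclose_schedule)) and O(~update_protocol) yields O(disclose_schedule).
Premise 1 is O(disclose_schedule → mute_channel); since O(disclose_schedule), deontic closure gives O(mute_channel).
Premise 11 is O(~flag_receipt → ~mute_channel); contrapositively O(mute_channel → flag_receipt). Since O(mute_channel) holds, K gives O(flag_receipt).
Premises 2, 3, 6, 7, 8 do not contribute to this derivation.
Hence flag_receipt is obligatory.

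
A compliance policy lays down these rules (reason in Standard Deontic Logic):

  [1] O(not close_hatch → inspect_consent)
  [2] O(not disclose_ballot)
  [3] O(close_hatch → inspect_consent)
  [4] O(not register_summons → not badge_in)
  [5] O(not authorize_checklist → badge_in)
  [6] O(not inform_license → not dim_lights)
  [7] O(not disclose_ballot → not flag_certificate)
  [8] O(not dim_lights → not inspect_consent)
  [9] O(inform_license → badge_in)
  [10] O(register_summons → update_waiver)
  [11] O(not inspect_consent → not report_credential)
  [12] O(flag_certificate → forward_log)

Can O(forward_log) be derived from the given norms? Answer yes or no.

Premise 12 is O(flag_certificate → forward_log), but O(flag_certificate) is not derivable from the premises, so it does not yield O(forward_log).
No other premise forces O(forward_log). An ideal world satisfying every premise can still have forward_log false, so O(forward_log) is not derivable.

No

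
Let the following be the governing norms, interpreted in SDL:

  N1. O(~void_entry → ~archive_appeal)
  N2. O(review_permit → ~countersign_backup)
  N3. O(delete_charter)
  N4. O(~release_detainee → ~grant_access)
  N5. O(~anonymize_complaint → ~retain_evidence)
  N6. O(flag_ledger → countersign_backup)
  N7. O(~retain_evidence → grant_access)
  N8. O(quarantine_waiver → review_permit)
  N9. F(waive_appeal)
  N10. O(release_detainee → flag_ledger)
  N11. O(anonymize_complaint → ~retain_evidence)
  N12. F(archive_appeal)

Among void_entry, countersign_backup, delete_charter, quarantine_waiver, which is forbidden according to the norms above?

By case analysis on ~anonymize_complaint: premise 5 gives O(~anonymize_complaint → ~retain_evidence) and premise 11 gives O(anonymize_complaint → ~retain_evidence), so O(~retain_evidence) either way.
From O(~retain_evidence) and premise 7, O(~retain_evidence → grant_access), we obtain O(grant_access).
Premise 4 is O(~release_detainee → ~grant_access); contrapositively O(grant_access → release_detainee). Since O(grant_access) holds, K gives O(release_detainee).
Applying K to premise 10 (O(release_detainee → flag_ledger)) and O(release_detainee) yields O(flag_ledger).
From O(flag_ledger) and premise 6, O(flag_ledger → countersign_backup), we obtain O(countersign_backup).
Premise 2, O(review_permit → ~countersign_backup), contraposes to O(countersign_backup → ~review_permit); with O(countersign_backup) we get O(~review_permit).
Premise 8, O(quarantine_waiver → review_permit), contraposes to O(~review_permit → ~quarantine_waiver); with O(~review_permit) we get O(~quarantine_waiver).
So O(~quarantine_waiver) holds, i.e. quarantine_waiver is forbidden. None of the other listed options is forbidden under the premises.

quarantine_waiver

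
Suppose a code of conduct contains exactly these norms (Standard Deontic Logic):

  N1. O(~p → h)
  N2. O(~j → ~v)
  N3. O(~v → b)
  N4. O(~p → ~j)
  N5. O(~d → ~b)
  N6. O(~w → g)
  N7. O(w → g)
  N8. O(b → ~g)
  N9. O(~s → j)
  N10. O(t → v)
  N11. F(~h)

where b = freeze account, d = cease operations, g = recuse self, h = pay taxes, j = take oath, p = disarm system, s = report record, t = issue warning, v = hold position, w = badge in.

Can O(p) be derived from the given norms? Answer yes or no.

Premises 7 and 6 cover both cases: O(w → g) and O(~w → g). Since w ∨ ~w is a tautology, O(g) follows.
The contrapositive of premise 8 (O(b → ~g)) is O(g → ~b), and O(g) is already established, so O(~b).
Premise 3, O(~v → b), contraposes to O(~b → v); with O(~b) we get O(v).
Premise 2, O(~j → ~v), contraposes to O(v → j); with O(v) we get O(j).
The contrapositive of premise 4 (O(~p → ~j)) is O(j → p), and O(j) is already established, so O(p).
Premises 1, 5, 9, 10, 11 do not contribute to this derivation.
So O(p) follows.

Yes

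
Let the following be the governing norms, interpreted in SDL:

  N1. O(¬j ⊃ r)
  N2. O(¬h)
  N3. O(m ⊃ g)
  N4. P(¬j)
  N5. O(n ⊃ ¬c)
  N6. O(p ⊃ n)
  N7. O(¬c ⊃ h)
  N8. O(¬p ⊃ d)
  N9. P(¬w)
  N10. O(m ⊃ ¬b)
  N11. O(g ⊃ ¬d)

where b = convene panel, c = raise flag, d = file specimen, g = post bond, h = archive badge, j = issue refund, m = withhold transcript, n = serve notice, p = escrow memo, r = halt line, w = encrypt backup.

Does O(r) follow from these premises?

Premise 1 is O(¬j ⊃ r), but O(¬j) is not derivable from the premises (the permission P(¬j) asserts only ¬O(j), not O(¬j)), so it does not yield O(r).
No other premise forces O(r). An ideal world satisfying every premise can still have r false, so O(r) is not derivable.

No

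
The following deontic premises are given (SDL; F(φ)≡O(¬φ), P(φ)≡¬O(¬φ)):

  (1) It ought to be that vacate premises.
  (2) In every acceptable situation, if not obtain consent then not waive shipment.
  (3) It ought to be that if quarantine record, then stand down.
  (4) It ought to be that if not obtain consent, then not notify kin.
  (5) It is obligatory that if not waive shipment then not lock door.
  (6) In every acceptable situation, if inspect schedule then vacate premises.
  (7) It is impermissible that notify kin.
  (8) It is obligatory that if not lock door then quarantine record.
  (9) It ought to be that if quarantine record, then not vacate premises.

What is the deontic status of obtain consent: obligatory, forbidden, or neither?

Obligatory

From premise 1 we have O(vacate_premises).
Premise 9, O(quarantine_record → ¬vacate_premises), contraposes to O(vacate_premises → ¬quarantine_record); with O(vacate_premises) we get O(¬quarantine_record).
The contrapositive of premise 8 (O(¬lock_door → quarantine_record)) is O(¬quarantine_record → lock_door), and O(¬quarantine_record) is already established, so O(lock_door).
The contrapositive of premise 5 (O(¬waive_shipment → ¬lock_door)) is O(lock_door → waive_shipment), and O(lock_door) is already established, so O(waive_shipment).
Premise 2, O(¬obtain_consent → ¬waive_shipment), contraposes to O(waive_shipment → obtain_consent); with O(waive_shipment) we get O(obtain_consent).
Premises 3, 4, 6, 7 do not contribute to this derivation.
Hence obtain_consent is obligatory.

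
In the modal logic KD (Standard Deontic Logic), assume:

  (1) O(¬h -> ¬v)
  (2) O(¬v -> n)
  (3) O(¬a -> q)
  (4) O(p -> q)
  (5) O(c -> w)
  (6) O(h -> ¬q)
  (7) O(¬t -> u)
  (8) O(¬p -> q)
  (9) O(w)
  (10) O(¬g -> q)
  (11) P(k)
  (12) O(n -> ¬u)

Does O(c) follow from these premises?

No

Premise 5 is O(c -> w); even if O(w) held, inferring O(c) would be affirming the consequent — invalid.
No other premise forces O(c). An ideal world satisfying every premise can still have c false, so O(c) is not derivable.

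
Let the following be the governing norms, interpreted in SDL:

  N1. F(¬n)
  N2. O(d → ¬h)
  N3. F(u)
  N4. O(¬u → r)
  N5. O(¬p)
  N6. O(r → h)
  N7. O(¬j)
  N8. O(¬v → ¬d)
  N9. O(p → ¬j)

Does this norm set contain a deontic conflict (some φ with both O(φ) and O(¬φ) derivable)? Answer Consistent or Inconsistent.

Premise 9 is O(p → ¬j); even if O(¬j) held, inferring O(p) would be affirming the consequent — invalid.
So O(p) is not derivable, and the apparent clash with O(¬p) does not arise.
A world satisfying every obligation exists (e.g. d=false, h=true, j=false, n=true, p=false, r=true, u=false, v=false); no atom is both obligatory and forbidden, so the set is consistent.

Consistent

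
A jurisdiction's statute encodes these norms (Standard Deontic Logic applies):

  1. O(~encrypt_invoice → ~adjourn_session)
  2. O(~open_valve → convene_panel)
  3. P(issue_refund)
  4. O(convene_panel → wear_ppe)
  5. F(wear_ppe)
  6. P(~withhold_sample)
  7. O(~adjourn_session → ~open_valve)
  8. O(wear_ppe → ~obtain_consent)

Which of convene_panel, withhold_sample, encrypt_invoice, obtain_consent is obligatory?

F(wear_ppe) at premise 5 means O(~wear_ppe).
The contrapositive of premise 4 (O(convene_panel → wear_ppe)) is O(~wear_ppe → ~convene_panel), and O(~wear_ppe) is already established, so O(~convene_panel).
The contrapositive of premise 2 (O(~open_valve → convene_panel)) is O(~convene_panel → open_valve), and O(~convene_panel) is already established, so O(open_valve).
Premise 7 is O(~adjourn_session → ~open_valve); contrapositively O(open_valve → adjourn_session). Since O(open_valve) holds, K gives O(adjourn_session).
The contrapositive of premise 1 (O(~encrypt_invoice → ~adjourn_session)) is O(adjourn_session → encrypt_invoice), and O(adjourn_session) is already established, so O(encrypt_invoice).
So O(encrypt_invoice) holds — encrypt_invoice is obligatory. None of the other listed options is made obligatory by any chain of premises.

encrypt_invoice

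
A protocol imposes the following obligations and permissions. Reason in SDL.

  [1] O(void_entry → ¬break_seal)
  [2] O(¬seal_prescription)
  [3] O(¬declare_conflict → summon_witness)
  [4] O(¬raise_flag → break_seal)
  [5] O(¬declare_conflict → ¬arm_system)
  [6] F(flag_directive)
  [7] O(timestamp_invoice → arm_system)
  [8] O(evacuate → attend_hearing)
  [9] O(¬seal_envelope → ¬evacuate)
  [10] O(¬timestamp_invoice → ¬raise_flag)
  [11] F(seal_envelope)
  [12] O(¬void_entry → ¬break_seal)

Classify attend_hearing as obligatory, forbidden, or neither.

Premise 8 is O(evacuate → attend_hearing), but O(evacuate) is not derivable from the premises, so it does not yield O(attend_hearing).
No premise or chain of K-axiom applications forces O(attend_hearing), and none forces O(¬attend_hearing). So attend_hearing is neither obligatory nor forbidden under these norms.

Neither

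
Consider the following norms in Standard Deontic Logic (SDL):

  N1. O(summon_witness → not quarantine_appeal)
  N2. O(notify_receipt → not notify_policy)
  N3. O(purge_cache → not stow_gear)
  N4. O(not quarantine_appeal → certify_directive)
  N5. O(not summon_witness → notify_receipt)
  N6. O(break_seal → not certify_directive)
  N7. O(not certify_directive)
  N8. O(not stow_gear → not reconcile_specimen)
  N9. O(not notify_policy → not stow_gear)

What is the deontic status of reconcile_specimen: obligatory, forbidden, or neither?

Forbidden

Premise 7 gives O(not certify_directive).
Premise 4, O(not quarantine_appeal → certify_directive), contraposes to O(not certify_directive → quarantine_appeal); with O(not certify_directive) we get O(quarantine_appeal).
Premise 1 is O(summon_witness → not quarantine_appeal); contrapositively O(quarantine_appeal → not summon_witness). Since O(quarantine_appeal) holds, K gives O(not summon_witness).
Applying K to premise 5 (O(not summon_witness → notify_receipt)) and O(not summon_witness) yields O(notify_receipt).
Premise 2 is O(notify_receipt → not notify_policy); since O(notify_receipt), deontic closure gives O(not notify_policy).
Applying K to premise 9 (O(not notify_policy → not stow_gear)) and O(not notify_policy) yields O(not stow_gear).
From O(not stow_gear) and premise 8, O(not stow_gear → not reconcile_specimen), we obtain O(not reconcile_specimen).
Premises 3, 6 do not contribute to this derivation.
Thus O(not reconcile_specimen), which is F(reconcile_specimen): reconcile_specimen is forbidden.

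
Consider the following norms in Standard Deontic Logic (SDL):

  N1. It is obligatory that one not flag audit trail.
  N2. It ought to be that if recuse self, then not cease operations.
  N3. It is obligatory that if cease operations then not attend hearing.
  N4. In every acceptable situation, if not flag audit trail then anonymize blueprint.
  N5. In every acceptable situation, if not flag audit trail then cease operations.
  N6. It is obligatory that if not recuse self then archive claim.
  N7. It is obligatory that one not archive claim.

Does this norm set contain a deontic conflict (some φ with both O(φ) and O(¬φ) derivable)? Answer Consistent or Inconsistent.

Inconsistent

Premise 7 gives O(¬archive_claim).
Premise 6, O(¬recuse_self → archive_claim), contraposes to O(¬archive_claim → recuse_self); with O(¬archive_claim) we get O(recuse_self).
With premise 2, O(recuse_self → ¬cease_operations), the K-axiom yields O(¬cease_operations).
Premise 5, O(¬flag_audit_trail → cease_operations), contraposes to O(¬cease_operations → flag_audit_trail); with O(¬cease_operations) we get O(flag_audit_trail).
Yet premise 1 states O(¬flag_audit_trail).
We now have both O(flag_audit_trail) and O(¬flag_audit_trail) — flag_audit_trail is simultaneously obligatory and forbidden, violating the D-axiom.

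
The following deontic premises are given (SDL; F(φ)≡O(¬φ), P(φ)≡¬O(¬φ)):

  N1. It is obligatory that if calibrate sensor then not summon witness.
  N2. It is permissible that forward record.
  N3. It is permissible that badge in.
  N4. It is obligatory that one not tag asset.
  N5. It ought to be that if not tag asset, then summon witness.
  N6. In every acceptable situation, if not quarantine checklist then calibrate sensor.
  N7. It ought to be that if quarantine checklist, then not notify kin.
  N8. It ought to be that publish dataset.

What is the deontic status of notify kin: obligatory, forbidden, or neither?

Forbidden

Premise 4 states O(¬tag_asset) outright.
Applying K to premise 5 (O(¬tag_asset → summon_witness)) and O(¬tag_asset) yields O(summon_witness).
Premise 1 is O(calibrate_sensor → ¬summon_witness); contrapositively O(summon_witness → ¬calibrate_sensor). Since O(summon_witness) holds, K gives O(¬calibrate_sensor).
Premise 6, O(¬quarantine_checklist → calibrate_sensor), contraposes to O(¬calibrate_sensor → quarantine_checklist); with O(¬calibrate_sensor) we get O(quarantine_checklist).
Applying K to premise 7 (O(quarantine_checklist → ¬notify_kin)) and O(quarantine_checklist) yields O(¬notify_kin).
Premises 2, 3, 8 do not contribute to this derivation.
Thus O(¬notify_kin), which is F(notify_kin): notify_kin is forbidden.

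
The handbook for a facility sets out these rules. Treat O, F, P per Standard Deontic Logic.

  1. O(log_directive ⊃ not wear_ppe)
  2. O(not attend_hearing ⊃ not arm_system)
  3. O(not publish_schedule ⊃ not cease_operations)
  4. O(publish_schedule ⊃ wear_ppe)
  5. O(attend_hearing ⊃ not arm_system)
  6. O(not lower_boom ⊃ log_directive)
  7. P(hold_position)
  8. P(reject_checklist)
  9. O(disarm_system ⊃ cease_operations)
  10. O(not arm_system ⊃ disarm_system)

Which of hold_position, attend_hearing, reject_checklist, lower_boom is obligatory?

By case analysis on attend_hearing: premise 5 gives O(attend_hearing ⊃ not arm_system) and premise 2 gives O(not attend_hearing ⊃ not arm_system), so O(not arm_system) either way.
From O(not arm_system) and premise 10, O(not arm_system ⊃ disarm_system), we obtain O(disarm_system).
With premise 9, O(disarm_system ⊃ cease_operations), the K-axiom yields O(cease_operations).
Premise 3, O(not publish_schedule ⊃ not cease_operations), contraposes to O(cease_operations ⊃ publish_schedule); with O(cease_operations) we get O(publish_schedule).
With premise 4, O(publish_schedule ⊃ wear_ppe), the K-axiom yields O(wear_ppe).
The contrapositive of premise 1 (O(log_directive ⊃ not wear_ppe)) is O(wear_ppe ⊃ not log_directive), and O(wear_ppe) is already established, so O(not log_directive).
The contrapositive of premise 6 (O(not lower_boom ⊃ log_directive)) is O(not log_directive ⊃ lower_boom), and O(not log_directive) is already established, so O(lower_boom).
So O(lower_boom) holds — lower_boom is obligatory. None of the other listed options is made obligatory by any chain of premises.

lower_boom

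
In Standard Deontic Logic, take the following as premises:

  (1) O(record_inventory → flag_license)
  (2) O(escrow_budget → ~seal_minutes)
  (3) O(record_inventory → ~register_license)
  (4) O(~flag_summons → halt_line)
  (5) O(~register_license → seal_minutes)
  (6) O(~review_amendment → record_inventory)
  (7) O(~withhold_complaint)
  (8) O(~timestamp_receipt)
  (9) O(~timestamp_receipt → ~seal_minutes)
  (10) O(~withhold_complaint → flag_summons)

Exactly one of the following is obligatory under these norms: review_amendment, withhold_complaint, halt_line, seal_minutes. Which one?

Premise 8 gives O(~timestamp_receipt).
Premise 9 is O(~timestamp_receipt → ~seal_minutes); since O(~timestamp_receipt), deontic closure gives O(~seal_minutes).
The contrapositive of premise 5 (O(~register_license → seal_minutes)) is O(~seal_minutes → register_license), and O(~seal_minutes) is already established, so O(register_license).
Premise 3, O(record_inventory → ~register_license), contraposes to O(register_license → ~record_inventory); with O(register_license) we get O(~record_inventory).
Premise 6, O(~review_amendment → record_inventory), contraposes to O(~record_inventory → review_amendment); with O(~record_inventory) we get O(review_amendment).
So O(review_amendment) holds — review_amendment is obligatory. None of the other listed options is made obligatory by any chain of premises.

review_amendment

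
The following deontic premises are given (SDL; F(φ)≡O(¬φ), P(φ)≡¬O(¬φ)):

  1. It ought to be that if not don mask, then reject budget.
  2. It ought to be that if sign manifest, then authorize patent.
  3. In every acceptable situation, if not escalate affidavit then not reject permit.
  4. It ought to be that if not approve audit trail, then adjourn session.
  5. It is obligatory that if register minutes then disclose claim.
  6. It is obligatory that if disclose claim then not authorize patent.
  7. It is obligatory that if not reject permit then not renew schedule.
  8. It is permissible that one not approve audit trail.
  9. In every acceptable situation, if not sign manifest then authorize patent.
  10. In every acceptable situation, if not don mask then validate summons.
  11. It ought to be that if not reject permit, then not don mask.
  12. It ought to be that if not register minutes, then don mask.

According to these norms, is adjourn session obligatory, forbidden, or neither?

Premise 4 is O(¬approve_audit_trail → adjourn_session), but O(¬approve_audit_trail) is not derivable from the premises (the permission P(¬approve_audit_trail) asserts only ¬O(approve_audit_trail), not O(¬approve_audit_trail)), so it does not yield O(adjourn_session).
No premise or chain of K-axiom applications forces O(adjourn_session), and none forces O(¬adjourn_session). So adjourn_session is neither obligatory nor forbidden under these norms.

Neither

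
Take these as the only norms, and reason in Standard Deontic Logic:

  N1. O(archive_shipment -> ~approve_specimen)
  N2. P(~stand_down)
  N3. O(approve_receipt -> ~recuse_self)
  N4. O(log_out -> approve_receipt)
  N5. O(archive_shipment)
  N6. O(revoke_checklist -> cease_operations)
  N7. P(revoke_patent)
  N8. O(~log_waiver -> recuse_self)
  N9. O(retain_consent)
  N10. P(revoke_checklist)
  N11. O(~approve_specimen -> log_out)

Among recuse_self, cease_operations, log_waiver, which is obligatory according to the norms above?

Premise 5 gives O(archive_shipment).
Applying K to premise 1 (O(archive_shipment -> ~approve_specimen)) and O(archive_shipment) yields O(~approve_specimen).
From O(~approve_specimen) and premise 11, O(~approve_specimen -> log_out), we obtain O(log_out).
Premise 4 is O(log_out -> approve_receipt); since O(log_out), deontic closure gives O(approve_receipt).
Applying K to premise 3 (O(approve_receipt -> ~recuse_self)) and O(approve_receipt) yields O(~recuse_self).
Premise 8 is O(~log_waiver -> recuse_self); contrapositively O(~recuse_self -> log_waiver). Since O(~recuse_self) holds, K gives O(log_waiver).
So O(log_waiver) holds — log_waiver is obligatory. None of the other listed options is made obligatory by any chain of premises.

log_waiver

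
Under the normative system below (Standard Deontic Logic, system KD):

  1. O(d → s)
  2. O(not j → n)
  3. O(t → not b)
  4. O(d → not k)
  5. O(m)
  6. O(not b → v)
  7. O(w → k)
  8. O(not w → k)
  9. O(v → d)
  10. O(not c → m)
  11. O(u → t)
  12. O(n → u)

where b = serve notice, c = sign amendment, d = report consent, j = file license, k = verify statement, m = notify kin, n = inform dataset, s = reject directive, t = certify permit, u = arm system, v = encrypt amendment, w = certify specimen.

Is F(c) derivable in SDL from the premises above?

Premise 10 is O(not c → m); even if O(m) held, inferring O(not c) would be affirming the consequent — invalid.
No other premise forces O(not c). An ideal world satisfying every premise can still have c true, so F(c) is not derivable.

No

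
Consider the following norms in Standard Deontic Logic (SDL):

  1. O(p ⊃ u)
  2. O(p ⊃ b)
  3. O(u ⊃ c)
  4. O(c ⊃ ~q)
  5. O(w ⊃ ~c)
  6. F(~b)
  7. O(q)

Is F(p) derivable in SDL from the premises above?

Yes

Premise 7 states O(q) outright.
Premise 4, O(c ⊃ ~q), contraposes to O(q ⊃ ~c); with O(q) we get O(~c).
Premise 3, O(u ⊃ c), contraposes to O(~c ⊃ ~u); with O(~c) we get O(~u).
Premise 1, O(p ⊃ u), contraposes to O(~u ⊃ ~p); with O(~u) we get O(~p).
Premises 2, 5, 6 do not contribute to this derivation.
So O(~p) holds, i.e. F(p). The claim follows.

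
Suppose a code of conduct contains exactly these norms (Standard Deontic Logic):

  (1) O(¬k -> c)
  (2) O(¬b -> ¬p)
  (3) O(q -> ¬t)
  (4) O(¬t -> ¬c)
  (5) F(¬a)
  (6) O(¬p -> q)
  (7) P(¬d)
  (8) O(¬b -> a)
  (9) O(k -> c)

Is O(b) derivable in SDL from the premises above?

Yes

Premises 9 and 1 are O(k -> c) and O(¬k -> c); every ideal world satisfies k or ¬k, so in either case c holds — hence O(c).
Premise 4, O(¬t -> ¬c), contraposes to O(c -> t); with O(c) we get O(t).
Premise 3 is O(q -> ¬t); contrapositively O(t -> ¬q). Since O(t) holds, K gives O(¬q).
The contrapositive of premise 6 (O(¬p -> q)) is O(¬q -> p), and O(¬q) is already established, so O(p).
The contrapositive of premise 2 (O(¬b -> ¬p)) is O(p -> b), and O(p) is already established, so O(b).
Premises 5, 7, 8 do not contribute to this derivation.
So O(b) follows.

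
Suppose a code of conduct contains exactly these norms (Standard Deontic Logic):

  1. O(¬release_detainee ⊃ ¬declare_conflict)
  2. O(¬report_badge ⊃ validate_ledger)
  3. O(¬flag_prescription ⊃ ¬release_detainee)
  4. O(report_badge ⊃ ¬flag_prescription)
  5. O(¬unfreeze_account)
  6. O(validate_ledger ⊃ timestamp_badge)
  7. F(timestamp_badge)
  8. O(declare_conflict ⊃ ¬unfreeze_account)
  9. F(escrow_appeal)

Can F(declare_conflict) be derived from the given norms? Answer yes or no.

Yes

F(timestamp_badge) at premise 7 means O(¬timestamp_badge).
Premise 6, O(validate_ledger ⊃ timestamp_badge), contraposes to O(¬timestamp_badge ⊃ ¬validate_ledger); with O(¬timestamp_badge) we get O(¬validate_ledger).
The contrapositive of premise 2 (O(¬report_badge ⊃ validate_ledger)) is O(¬validate_ledger ⊃ report_badge), and O(¬validate_ledger) is already established, so O(report_badge).
Premise 4 is O(report_badge ⊃ ¬flag_prescription); since O(report_badge), deontic closure gives O(¬flag_prescription).
Premise 3 is O(¬flag_prescription ⊃ ¬release_detainee); since O(¬flag_prescription), deontic closure gives O(¬release_detainee).
From O(¬release_detainee) and premise 1, O(¬release_detainee ⊃ ¬declare_conflict), we obtain O(¬declare_conflict).
Premises 5, 8, 9 do not contribute to this derivation.
So O(¬declare_conflict) holds, i.e. F(declare_conflict). The claim follows.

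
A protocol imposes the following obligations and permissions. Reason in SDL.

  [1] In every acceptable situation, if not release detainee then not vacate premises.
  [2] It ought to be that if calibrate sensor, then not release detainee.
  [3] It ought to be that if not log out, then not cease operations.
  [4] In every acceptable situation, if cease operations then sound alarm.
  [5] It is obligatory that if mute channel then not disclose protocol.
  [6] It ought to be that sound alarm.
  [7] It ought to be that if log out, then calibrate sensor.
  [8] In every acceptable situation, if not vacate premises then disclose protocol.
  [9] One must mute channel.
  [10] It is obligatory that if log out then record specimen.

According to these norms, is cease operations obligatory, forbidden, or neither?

Forbidden

Premise 9 states O(mute_channel) outright.
From O(mute_channel) and premise 5, O(mute_channel → ¬disclose_protocol), we obtain O(¬disclose_protocol).
Premise 8 is O(¬vacate_premises → disclose_protocol); contrapositively O(¬disclose_protocol → vacate_premises). Since O(¬disclose_protocol) holds, K gives O(vacate_premises).
Premise 1 is O(¬release_detainee → ¬vacate_premises); contrapositively O(vacate_premises → release_detainee). Since O(vacate_premises) holds, K gives O(release_detainee).
The contrapositive of premise 2 (O(calibrate_sensor → ¬release_detainee)) is O(release_detainee → ¬calibrate_sensor), and O(release_detainee) is already established, so O(¬calibrate_sensor).
The contrapositive of premise 7 (O(log_out → calibrate_sensor)) is O(¬calibrate_sensor → ¬log_out), and O(¬calibrate_sensor) is already established, so O(¬log_out).
Applying K to premise 3 (O(¬log_out → ¬cease_operations)) and O(¬log_out) yields O(¬cease_operations).
Premises 4, 6, 10 do not contribute to this derivation.
Thus O(¬cease_operations), which is F(cease_operations): cease_operations is forbidden.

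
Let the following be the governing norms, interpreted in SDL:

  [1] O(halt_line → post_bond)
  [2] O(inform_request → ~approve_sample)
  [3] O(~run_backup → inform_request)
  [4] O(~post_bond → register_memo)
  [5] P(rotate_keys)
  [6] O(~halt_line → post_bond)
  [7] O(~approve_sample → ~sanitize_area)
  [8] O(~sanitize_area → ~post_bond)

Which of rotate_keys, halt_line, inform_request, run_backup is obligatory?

run_backup

Premises 1 and 6 are O(halt_line → post_bond) and O(~halt_line → post_bond); every ideal world satisfies halt_line or ~halt_line, so in either case post_bond holds — hence O(post_bond).
Premise 8 is O(~sanitize_area → ~post_bond); contrapositively O(post_bond → sanitize_area). Since O(post_bond) holds, K gives O(sanitize_area).
The contrapositive of premise 7 (O(~approve_sample → ~sanitize_area)) is O(sanitize_area → approve_sample), and O(sanitize_area) is already established, so O(approve_sample).
The contrapositive of premise 2 (O(inform_request → ~approve_sample)) is O(approve_sample → ~inform_request), and O(approve_sample) is already established, so O(~inform_request).
Premise 3, O(~run_backup → inform_request), contraposes to O(~inform_request → run_backup); with O(~inform_request) we get O(run_backup).
So O(run_backup) holds — run_backup is obligatory. None of the other listed options is made obligatory by any chain of premises.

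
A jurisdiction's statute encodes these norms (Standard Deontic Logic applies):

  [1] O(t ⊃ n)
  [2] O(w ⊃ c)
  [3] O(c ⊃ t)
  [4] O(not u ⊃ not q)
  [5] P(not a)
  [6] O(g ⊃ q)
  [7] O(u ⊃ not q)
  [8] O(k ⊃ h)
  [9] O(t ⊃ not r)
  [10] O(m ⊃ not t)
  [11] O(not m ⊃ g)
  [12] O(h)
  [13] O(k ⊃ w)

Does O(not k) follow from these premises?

Premises 4 and 7 cover both cases: O(not u ⊃ not q) and O(u ⊃ not q). Since not u ∨ u is a tautology, O(not q) follows.
Premise 6, O(g ⊃ q), contraposes to O(not q ⊃ not g); with O(not q) we get O(not g).
Premise 11, O(not m ⊃ g), contraposes to O(not g ⊃ m); with O(not g) we get O(m).
With premise 10, O(m ⊃ not t), the K-axiom yields O(not t).
The contrapositive of premise 3 (O(c ⊃ t)) is O(not t ⊃ not c), and O(not t) is already established, so O(not c).
Premise 2 is O(w ⊃ c); contrapositively O(not c ⊃ not w). Since O(not c) holds, K gives O(not w).
The contrapositive of premise 13 (O(k ⊃ w)) is O(not w ⊃ not k), and O(not w) is already established, so O(not k).
Premises 1, 5, 8, 9, 12 do not contribute to this derivation.
So O(not k) follows.

Yes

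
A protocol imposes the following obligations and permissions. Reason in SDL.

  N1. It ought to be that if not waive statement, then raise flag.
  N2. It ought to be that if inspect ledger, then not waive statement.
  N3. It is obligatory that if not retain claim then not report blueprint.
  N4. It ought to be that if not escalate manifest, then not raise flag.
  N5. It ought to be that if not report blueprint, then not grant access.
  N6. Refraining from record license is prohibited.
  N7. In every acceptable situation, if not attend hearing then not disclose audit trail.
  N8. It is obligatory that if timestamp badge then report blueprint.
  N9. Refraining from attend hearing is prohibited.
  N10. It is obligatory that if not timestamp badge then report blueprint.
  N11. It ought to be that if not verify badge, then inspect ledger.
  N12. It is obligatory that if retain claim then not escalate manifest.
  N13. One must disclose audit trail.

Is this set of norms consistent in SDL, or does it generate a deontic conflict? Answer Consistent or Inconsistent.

Premise 7 is O(¬attend_hearing → ¬disclose_audit_trail), but O(¬attend_hearing) is not derivable from the premises, so it does not yield O(¬disclose_audit_trail).
So O(¬disclose_audit_trail) is not derivable, and the apparent clash with O(disclose_audit_trail) does not arise.
A world satisfying every obligation exists (e.g. attend_hearing=true, disclose_audit_trail=true, escalate_manifest=false, grant_access=false, inspect_ledger=false, raise_flag=false, record_license=true, report_blueprint=true, retain_claim=true, timestamp_badge=false, verify_badge=true, waive_statement=true); no atom is both obligatory and forbidden, so the set is consistent.

Consistent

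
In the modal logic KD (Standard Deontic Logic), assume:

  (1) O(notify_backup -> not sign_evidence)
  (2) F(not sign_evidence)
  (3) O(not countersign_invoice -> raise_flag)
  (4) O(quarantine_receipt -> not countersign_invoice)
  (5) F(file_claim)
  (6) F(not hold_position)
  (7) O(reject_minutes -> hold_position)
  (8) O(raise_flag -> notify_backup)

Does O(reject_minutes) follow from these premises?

Premise 7 is O(reject_minutes -> hold_position); even if O(hold_position) held, inferring O(reject_minutes) would be affirming the consequent — invalid.
No other premise forces O(reject_minutes). An ideal world satisfying every premise can still have reject_minutes false, so O(reject_minutes) is not derivable.

No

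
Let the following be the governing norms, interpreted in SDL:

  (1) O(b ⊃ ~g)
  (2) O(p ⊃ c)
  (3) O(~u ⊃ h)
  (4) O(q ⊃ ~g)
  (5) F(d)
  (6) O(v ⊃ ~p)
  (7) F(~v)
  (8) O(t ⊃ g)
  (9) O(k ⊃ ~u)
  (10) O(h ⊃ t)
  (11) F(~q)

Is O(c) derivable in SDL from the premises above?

Premise 2 is O(p ⊃ c), but O(p) is not derivable from the premises, so it does not yield O(c).
No other premise forces O(c). An ideal world satisfying every premise can still have c false, so O(c) is not derivable.

No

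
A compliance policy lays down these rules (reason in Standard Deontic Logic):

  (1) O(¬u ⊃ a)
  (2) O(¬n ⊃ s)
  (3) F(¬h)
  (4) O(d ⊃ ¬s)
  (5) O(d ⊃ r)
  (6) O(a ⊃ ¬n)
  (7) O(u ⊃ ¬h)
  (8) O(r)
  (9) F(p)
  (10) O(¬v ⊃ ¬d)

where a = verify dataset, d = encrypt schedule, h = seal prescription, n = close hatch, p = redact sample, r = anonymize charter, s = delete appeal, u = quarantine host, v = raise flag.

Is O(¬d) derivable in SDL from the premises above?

F(¬h) at premise 3 means O(h).
The contrapositive of premise 7 (O(u ⊃ ¬h)) is O(h ⊃ ¬u), and O(h) is already established, so O(¬u).
With premise 1, O(¬u ⊃ a), the K-axiom yields O(a).
Applying K to premise 6 (O(a ⊃ ¬n)) and O(a) yields O(¬n).
From O(¬n) and premise 2, O(¬n ⊃ s), we obtain O(s).
Premise 4, O(d ⊃ ¬s), contraposes to O(s ⊃ ¬d); with O(s) we get O(¬d).
Premises 5, 8, 9, 10 do not contribute to this derivation.
So O(¬d) follows.

Yes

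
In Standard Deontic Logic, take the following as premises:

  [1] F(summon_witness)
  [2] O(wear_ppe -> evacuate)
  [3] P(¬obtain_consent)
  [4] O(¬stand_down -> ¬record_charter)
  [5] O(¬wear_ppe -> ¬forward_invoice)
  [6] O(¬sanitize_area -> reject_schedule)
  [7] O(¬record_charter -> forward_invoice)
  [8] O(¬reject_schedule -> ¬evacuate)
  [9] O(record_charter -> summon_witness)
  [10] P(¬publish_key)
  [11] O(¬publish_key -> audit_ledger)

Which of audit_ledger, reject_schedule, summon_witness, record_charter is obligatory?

reject_schedule

Premise 1 is F(summon_witness), i.e. O(¬summon_witness).
The contrapositive of premise 9 (O(record_charter -> summon_witness)) is O(¬summon_witness -> ¬record_charter), and O(¬summon_witness) is already established, so O(¬record_charter).
With premise 7, O(¬record_charter -> forward_invoice), the K-axiom yields O(forward_invoice).
Premise 5 is O(¬wear_ppe -> ¬forward_invoice); contrapositively O(forward_invoice -> wear_ppe). Since O(forward_invoice) holds, K gives O(wear_ppe).
Applying K to premise 2 (O(wear_ppe -> evacuate)) and O(wear_ppe) yields O(evacuate).
Premise 8, O(¬reject_schedule -> ¬evacuate), contraposes to O(evacuate -> reject_schedule); with O(evacuate) we get O(reject_schedule).
So O(reject_schedule) holds — reject_schedule is obligatory. None of the other listed options is made obligatory by any chain of premises.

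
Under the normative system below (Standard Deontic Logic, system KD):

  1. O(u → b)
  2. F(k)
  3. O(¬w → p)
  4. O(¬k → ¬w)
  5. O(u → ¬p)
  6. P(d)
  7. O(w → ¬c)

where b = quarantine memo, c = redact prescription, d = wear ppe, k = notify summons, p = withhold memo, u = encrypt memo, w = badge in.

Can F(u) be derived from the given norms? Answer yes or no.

F(k) at premise 2 means O(¬k).
Premise 4 is O(¬k → ¬w); since O(¬k), deontic closure gives O(¬w).
Premise 3 is O(¬w → p); since O(¬w), deontic closure gives O(p).
The contrapositive of premise 5 (O(u → ¬p)) is O(p → ¬u), and O(p) is already established, so O(¬u).
Premises 1, 6, 7 do not contribute to this derivation.
So O(¬u) holds, i.e. F(u). The claim follows.

Yes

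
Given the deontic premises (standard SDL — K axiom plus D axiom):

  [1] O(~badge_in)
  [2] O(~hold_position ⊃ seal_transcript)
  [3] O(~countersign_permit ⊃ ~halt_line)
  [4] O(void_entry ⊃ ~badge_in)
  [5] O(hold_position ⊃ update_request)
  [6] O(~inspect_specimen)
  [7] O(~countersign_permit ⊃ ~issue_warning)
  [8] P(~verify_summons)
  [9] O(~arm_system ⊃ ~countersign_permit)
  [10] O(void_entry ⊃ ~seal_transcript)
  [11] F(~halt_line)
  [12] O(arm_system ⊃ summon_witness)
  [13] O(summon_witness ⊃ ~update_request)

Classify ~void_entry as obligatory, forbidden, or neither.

Premise 11, F(~halt_line), is equivalent to O(halt_line).
Premise 3 is O(~countersign_permit ⊃ ~halt_line); contrapositively O(halt_line ⊃ countersign_permit). Since O(halt_line) holds, K gives O(countersign_permit).
Premise 9 is O(~arm_system ⊃ ~countersign_permit); contrapositively O(countersign_permit ⊃ arm_system). Since O(countersign_permit) holds, K gives O(arm_system).
Applying K to premise 12 (O(arm_system ⊃ summon_witness)) and O(arm_system) yields O(summon_witness).
With premise 13, O(summon_witness ⊃ ~update_request), the K-axiom yields O(~update_request).
Premise 5, O(hold_position ⊃ update_request), contraposes to O(~update_request ⊃ ~hold_position); with O(~update_request) we get O(~hold_position).
With premise 2, O(~hold_position ⊃ seal_transcript), the K-axiom yields O(seal_transcript).
The contrapositive of premise 10 (O(void_entry ⊃ ~seal_transcript)) is O(seal_transcript ⊃ ~void_entry), and O(seal_transcript) is already established, so O(~void_entry).
Premises 1, 4, 6, 7, 8 do not contribute to this derivation.
Hence ~void_entry is obligatory.

Obligatory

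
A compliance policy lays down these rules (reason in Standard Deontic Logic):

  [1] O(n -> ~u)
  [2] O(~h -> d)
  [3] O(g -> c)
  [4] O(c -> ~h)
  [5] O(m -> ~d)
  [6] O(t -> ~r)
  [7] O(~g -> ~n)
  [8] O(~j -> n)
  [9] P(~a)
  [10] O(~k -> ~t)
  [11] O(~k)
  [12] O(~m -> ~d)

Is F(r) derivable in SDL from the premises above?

No

Premise 6 is O(t -> ~r), but O(t) is not derivable from the premises, so it does not yield O(~r).
No other premise forces O(~r). An ideal world satisfying every premise can still have r true, so F(r) is not derivable.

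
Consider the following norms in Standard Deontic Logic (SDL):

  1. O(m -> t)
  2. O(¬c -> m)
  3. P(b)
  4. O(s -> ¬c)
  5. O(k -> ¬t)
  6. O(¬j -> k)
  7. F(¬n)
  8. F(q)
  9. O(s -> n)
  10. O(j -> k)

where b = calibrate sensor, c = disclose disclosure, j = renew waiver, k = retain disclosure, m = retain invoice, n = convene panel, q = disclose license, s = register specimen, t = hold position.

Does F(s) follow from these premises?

Yes

By case analysis on j: premise 10 gives O(j -> k) and premise 6 gives O(¬j -> k), so O(k) either way.
Premise 5 is O(k -> ¬t); since O(k), deontic closure gives O(¬t).
The contrapositive of premise 1 (O(m -> t)) is O(¬t -> ¬m), and O(¬t) is already established, so O(¬m).
Premise 2, O(¬c -> m), contraposes to O(¬m -> c); with O(¬m) we get O(c).
Premise 4 is O(s -> ¬c); contrapositively O(c -> ¬s). Since O(c) holds, K gives O(¬s).
Premises 3, 7, 8, 9 do not contribute to this derivation.
So O(¬s) holds, i.e. F(s). The claim follows.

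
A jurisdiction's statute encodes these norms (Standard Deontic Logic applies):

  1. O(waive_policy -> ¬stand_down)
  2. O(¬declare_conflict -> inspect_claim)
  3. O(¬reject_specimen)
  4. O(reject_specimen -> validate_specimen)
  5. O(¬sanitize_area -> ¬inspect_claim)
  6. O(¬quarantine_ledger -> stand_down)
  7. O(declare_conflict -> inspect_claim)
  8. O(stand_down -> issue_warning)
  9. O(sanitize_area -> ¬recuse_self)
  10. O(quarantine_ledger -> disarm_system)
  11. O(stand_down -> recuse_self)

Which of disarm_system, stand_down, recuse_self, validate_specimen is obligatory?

disarm_system

Premises 2 and 7 are O(¬declare_conflict -> inspect_claim) and O(declare_conflict -> inspect_claim); every ideal world satisfies ¬declare_conflict or declare_conflict, so in either case inspect_claim holds — hence O(inspect_claim).
Premise 5 is O(¬sanitize_area -> ¬inspect_claim); contrapositively O(inspect_claim -> sanitize_area). Since O(inspect_claim) holds, K gives O(sanitize_area).
With premise 9, O(sanitize_area -> ¬recuse_self), the K-axiom yields O(¬recuse_self).
Premise 11 is O(stand_down -> recuse_self); contrapositively O(¬recuse_self -> ¬stand_down). Since O(¬recuse_self) holds, K gives O(¬stand_down).
Premise 6 is O(¬quarantine_ledger -> stand_down); contrapositively O(¬stand_down -> quarantine_ledger). Since O(¬stand_down) holds, K gives O(quarantine_ledger).
Applying K to premise 10 (O(quarantine_ledger -> disarm_system)) and O(quarantine_ledger) yields O(disarm_system).
So O(disarm_system) holds — disarm_system is obligatory. None of the other listed options is made obligatory by any chain of premises.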